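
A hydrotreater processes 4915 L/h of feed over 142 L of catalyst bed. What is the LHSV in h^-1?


LHSV = volumetric feed rate / catalyst volume
= 4915 L/h / 142 L
= 34.61 h^-1

34.61 h^-1


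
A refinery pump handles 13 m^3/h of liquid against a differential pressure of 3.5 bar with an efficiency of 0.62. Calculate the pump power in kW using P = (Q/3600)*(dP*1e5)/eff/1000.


Q = 13 / 3600 = 0.00361111 m^3/s
P = 0.00361111 * (3.5 * 1e5) / 0.62 / 1000 = 2.039

2.039 kW


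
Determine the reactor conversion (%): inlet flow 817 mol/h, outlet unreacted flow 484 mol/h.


X = (F_in - F_out) / F_in * 100
Moles reacted = 817 - 484 = 333
X = 333 / 817 * 100
= 0.4076 * 100
= 40.76 %

40.76 %


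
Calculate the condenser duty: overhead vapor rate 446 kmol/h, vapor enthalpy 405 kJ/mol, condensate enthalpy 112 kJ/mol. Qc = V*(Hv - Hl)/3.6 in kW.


Qc = 446 * (405 - 112) / 3.6 = 446 * 293 / 3.6 = 36300

36300 kW


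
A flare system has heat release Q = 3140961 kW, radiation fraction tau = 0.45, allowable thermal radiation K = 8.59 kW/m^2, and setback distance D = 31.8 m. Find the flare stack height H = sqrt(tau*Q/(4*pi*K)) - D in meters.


tau*Q/(4*pi*K) = 0.45 * 3140961 / (4 * pi * 8.59) = 13094
sqrt(13094) = 114.429
H = 114.429 - 31.8 = 82.63

82.63 m


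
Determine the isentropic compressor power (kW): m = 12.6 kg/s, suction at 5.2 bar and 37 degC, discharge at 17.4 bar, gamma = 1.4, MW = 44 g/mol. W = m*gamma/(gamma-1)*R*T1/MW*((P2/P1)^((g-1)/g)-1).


Isentropic work: W = m*(gamma/(gamma-1))*(R*T1/MW)*((P2/P1)^((gamma-1)/gamma) - 1)
T1 = 37 + 273.15 = 310.15 K
Pressure ratio = 17.4 / 5.2 = 3.34615
Exponent = (1.4 - 1)/1.4 = 0.285714
(P2/P1)^exp - 1 = 3.34615^0.285714 - 1 = 0.412115
W = 12.6 * 1.4 / 0.4 * 8.314 * 310.15 / 44 * 0.412115 = 1065

1065 kW


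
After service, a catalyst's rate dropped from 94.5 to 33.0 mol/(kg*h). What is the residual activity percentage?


Activity (%) = (rate_used / rate_fresh) * 100
rate_used = 33.0, rate_fresh = 94.5
= (33.0 / 94.5) * 100
= 0.3492 * 100 = 34.92

34.92 %


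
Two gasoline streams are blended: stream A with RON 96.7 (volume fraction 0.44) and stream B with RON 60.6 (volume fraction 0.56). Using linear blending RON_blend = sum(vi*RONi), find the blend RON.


Linear blending: RON_blend = sum(vi * RONi)
Contribution 1: 0.44 * 96.7 = 42.548
Contribution 2: 0.56 * 60.6 = 33.936
RON_blend = 42.548 + 33.936 = 76.484

76.484


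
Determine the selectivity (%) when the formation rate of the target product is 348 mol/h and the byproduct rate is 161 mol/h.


Selectivity = desired / (desired + undesired) * 100
Total products = 348 + 161 = 509 mol/h
S = 348 / 509 * 100
= 0.6837 * 100
= 68.37 %

68.37 %


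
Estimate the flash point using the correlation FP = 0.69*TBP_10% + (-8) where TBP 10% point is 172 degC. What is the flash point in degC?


FP = 0.69 * 172 + (-8) = 110.68

110.68 degC


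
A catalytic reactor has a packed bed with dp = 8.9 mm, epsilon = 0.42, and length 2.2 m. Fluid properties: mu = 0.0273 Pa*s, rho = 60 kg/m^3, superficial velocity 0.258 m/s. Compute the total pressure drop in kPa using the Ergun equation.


dp = 8.9 mm = 0.0089 m
Viscous term = 150*0.0273*0.258*(1-0.42)^2 / (0.0089^2*0.42^3) = 60562.2
Inertial term = 1.75*60*0.258^2*(1-0.42) / (0.0089*0.42^3) = 6147.79
dP/L = 60562.2 + 6147.79 = 66710 Pa/m
dP = 66710 * 2.2 / 1000 = 146.8 kPa

146.8 kPa


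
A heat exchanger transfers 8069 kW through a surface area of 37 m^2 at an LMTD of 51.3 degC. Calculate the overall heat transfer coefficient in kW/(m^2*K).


From Q = U*A*LMTD, U = Q / (A * LMTD)
U = 8069 / (37 * 51.3) = 8069 / 1898.1 = 4.251

4.251 kW/(m^2*K)


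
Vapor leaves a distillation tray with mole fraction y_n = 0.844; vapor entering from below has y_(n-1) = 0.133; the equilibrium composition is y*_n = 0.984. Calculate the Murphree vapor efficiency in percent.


Murphree vapor efficiency: EMV = (y_n - y_(n-1)) / (y*_n - y_(n-1)) * 100
EMV = (0.844 - 0.133) / (0.984 - 0.133) * 100 = 0.711 / 0.851 * 100 = 83.55

83.55 %


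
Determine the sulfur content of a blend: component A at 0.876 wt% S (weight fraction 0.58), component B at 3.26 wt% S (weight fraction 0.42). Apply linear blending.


Linear sulfur blending: S_blend = x1*S1 + x2*S2
Contribution 1: 0.58 * 0.876 = 0.50808 wt%
Contribution 2: 0.42 * 3.26 = 1.3692 wt%
S_blend = 0.50808 + 1.3692 = 1.87728

1.87728 wt%


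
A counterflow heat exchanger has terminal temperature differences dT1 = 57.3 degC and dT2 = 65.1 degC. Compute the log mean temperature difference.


LMTD = (dT1 - dT2) / ln(dT1/dT2)
= (57.3 - 65.1) / ln(57.3 / 65.1) = -7.8 / -0.127624 = 61.12

61.12 degC


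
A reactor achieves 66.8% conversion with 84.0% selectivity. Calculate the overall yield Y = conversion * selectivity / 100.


Overall yield = conversion (%) * selectivity (%) / 100
Conversion = 66.8%, Selectivity = 84.0%
Y = 66.8 * 84.0 / 100
= 56.112 %

56.112 %


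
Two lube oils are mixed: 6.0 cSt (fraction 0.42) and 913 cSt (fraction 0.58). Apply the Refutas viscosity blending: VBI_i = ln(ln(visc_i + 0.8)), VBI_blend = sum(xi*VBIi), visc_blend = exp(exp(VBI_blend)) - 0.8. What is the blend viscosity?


Refutas method: VBN_i = 14.534*ln(ln(visc_i + 0.8)) + 10.975, blended linearly by mass fraction; since VBN is linear in VBI_i = ln(ln(visc_i + 0.8)) and the fractions sum to 1, blend VBI directly: visc = exp(exp(VBI_blend)) - 0.8
VBI_1 = ln(ln(6.0 + 0.8)) = 0.650721
VBI_2 = ln(ln(913 + 0.8)) = 1.91951
VBI_blend = 0.42 * 0.650721 + 0.58 * 1.91951 = 1.38662
visc_blend = exp(exp(1.38662)) - 0.8 = 53.87

53.87 cSt


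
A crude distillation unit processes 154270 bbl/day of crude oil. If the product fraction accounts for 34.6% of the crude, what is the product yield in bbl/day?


Crude throughput = 154270 bbl/day
Fraction yield = 34.6%
yield = throughput * fraction / 100
yield = 154270 * 34.6 / 100 = 53377.42

53377.42 bbl/day


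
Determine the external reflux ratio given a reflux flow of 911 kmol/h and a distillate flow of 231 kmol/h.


Reflux ratio definition: R = L / D (liquid returned / distillate withdrawn)
L = 911 kmol/h, D = 231 kmol/h
R = 911 / 231 = 3.944

3.944


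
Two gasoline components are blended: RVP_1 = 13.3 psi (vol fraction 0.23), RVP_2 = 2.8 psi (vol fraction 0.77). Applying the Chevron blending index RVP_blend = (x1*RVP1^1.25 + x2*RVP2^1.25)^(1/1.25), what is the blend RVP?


Chevron index: RVP_blend = (sum xi*RVPi^1.25)^(1/1.25)
RVP^1.25 terms: 0.23 * 13.3^1.25 + 0.77 * 2.8^1.25 = 8.63068
RVP_blend = 8.63068^(1/1.25) = 5.608

5.608 psi


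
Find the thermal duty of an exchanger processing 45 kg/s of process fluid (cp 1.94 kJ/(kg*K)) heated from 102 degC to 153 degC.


Q = m_dot * cp * delta_T
delta_T = 153 - 102 = 51 K
Q = 45 * 1.94 * 51
= 87.3 * 51
= 4452.3 kW

4452.3 kW


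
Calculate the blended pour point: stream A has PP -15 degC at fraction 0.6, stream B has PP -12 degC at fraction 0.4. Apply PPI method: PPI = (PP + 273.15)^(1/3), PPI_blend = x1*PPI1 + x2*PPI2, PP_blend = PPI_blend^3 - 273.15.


PPI_1 = (-15 + 273.15)^(1/3) = 6.36733
PPI_2 = (-12 + 273.15)^(1/3) = 6.391901
PPI_blend = 0.6 * 6.36733 + 0.4 * 6.391901 = 6.377158
PP_blend = 6.377158^3 - 273.15 = 259.3472 - 273.15 = -13.8

-13.8 degC


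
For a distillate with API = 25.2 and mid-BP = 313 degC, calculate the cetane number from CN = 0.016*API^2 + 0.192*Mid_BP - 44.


CN = 0.016 * 25.2^2 + 0.192 * 313 - 44
CN = 10.16064 + 60.096 - 44 = 26.25664

26.25664


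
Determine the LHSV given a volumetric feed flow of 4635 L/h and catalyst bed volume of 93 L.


LHSV = volumetric feed rate / catalyst volume
= 4635 L/h / 93 L
= 49.84 h^-1

49.84 h^-1


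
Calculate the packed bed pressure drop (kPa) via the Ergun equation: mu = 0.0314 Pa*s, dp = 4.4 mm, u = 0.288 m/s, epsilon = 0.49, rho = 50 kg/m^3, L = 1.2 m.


dp = 4.4 mm = 0.0044 m
Viscous term = 150*0.0314*0.288*(1-0.49)^2 / (0.0044^2*0.49^3) = 154903
Inertial term = 1.75*50*0.288^2*(1-0.49) / (0.0044*0.49^3) = 7150.27
dP/L = 154903 + 7150.27 = 162053 Pa/m
dP = 162053 * 1.2 / 1000 = 194.5 kPa

194.5 kPa


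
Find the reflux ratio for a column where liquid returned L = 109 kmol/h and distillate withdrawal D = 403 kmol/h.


Reflux ratio definition: R = L / D (liquid returned / distillate withdrawn)
L = 109 kmol/h, D = 403 kmol/h
R = 109 / 403 = 0.2705

0.2705


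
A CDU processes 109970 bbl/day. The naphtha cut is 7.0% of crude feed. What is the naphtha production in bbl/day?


Crude throughput = 109970 bbl/day
Fraction yield = 7.0%
yield = throughput * fraction / 100
yield = 109970 * 7.0 / 100 = 7697.9

7697.9 bbl/day


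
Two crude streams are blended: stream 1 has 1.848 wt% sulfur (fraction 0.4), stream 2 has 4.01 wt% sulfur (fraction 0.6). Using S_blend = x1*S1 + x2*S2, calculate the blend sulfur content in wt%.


Linear sulfur blending: S_blend = x1*S1 + x2*S2
Contribution 1: 0.4 * 1.848 = 0.7392 wt%
Contribution 2: 0.6 * 4.01 = 2.406 wt%
S_blend = 0.7392 + 2.406 = 3.1452

3.1452 wt%


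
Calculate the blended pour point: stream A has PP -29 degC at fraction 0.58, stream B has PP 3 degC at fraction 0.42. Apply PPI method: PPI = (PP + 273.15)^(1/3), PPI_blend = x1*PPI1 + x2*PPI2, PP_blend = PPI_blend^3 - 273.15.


PPI_1 = (-29 + 273.15)^(1/3) = 6.25008
PPI_2 = (3 + 273.15)^(1/3) = 6.512009
PPI_blend = 0.58 * 6.25008 + 0.42 * 6.512009 = 6.36009
PP_blend = 6.36009^3 - 273.15 = 257.2704 - 273.15 = -15.88

-15.88 degC


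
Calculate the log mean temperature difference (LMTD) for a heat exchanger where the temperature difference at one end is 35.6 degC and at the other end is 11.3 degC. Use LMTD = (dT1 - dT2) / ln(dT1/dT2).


LMTD = (dT1 - dT2) / ln(dT1/dT2)
= (35.6 - 11.3) / ln(35.6 / 11.3) = 24.3 / 1.14754 = 21.18

21.18 degC


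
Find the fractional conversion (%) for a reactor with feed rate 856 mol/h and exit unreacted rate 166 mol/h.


X = (F_in - F_out) / F_in * 100
Moles reacted = 856 - 166 = 690
X = 690 / 856 * 100
= 0.8061 * 100
= 80.61 %

80.61 %


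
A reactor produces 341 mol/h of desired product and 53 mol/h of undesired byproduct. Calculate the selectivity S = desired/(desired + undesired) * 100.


Selectivity = desired / (desired + undesired) * 100
Total products = 341 + 53 = 394 mol/h
S = 341 / 394 * 100
= 0.8655 * 100
= 86.55 %

86.55 %


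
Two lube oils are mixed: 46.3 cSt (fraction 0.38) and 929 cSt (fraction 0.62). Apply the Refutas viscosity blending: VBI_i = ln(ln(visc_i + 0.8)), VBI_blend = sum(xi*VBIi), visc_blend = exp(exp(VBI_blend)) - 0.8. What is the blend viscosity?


Refutas method: VBN_i = 14.534*ln(ln(visc_i + 0.8)) + 10.975, blended linearly by mass fraction; since VBN is linear in VBI_i = ln(ln(visc_i + 0.8)) and the fractions sum to 1, blend VBI directly: visc = exp(exp(VBI_blend)) - 0.8
VBI_1 = ln(ln(46.3 + 0.8)) = 1.34866
VBI_2 = ln(ln(929 + 0.8)) = 1.92205
VBI_blend = 0.38 * 1.34866 + 0.62 * 1.92205 = 1.70416
visc_blend = exp(exp(1.70416)) - 0.8 = 243.1

243.1 cSt


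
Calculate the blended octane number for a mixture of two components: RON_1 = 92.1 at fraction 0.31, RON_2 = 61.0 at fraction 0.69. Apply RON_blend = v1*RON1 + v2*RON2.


Linear blending: RON_blend = sum(vi * RONi)
Contribution 1: 0.31 * 92.1 = 28.551
Contribution 2: 0.69 * 61.0 = 42.09
RON_blend = 28.551 + 42.09 = 70.641

70.641


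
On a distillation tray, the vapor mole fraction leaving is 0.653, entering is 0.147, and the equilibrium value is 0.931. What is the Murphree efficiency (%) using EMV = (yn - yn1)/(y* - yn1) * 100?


Murphree vapor efficiency: EMV = (y_n - y_(n-1)) / (y*_n - y_(n-1)) * 100
EMV = (0.653 - 0.147) / (0.931 - 0.147) * 100 = 0.506 / 0.784 * 100 = 64.54

64.54 %


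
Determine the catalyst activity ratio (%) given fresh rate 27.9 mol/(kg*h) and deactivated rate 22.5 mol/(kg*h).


Activity (%) = (rate_used / rate_fresh) * 100
rate_used = 22.5, rate_fresh = 27.9
= (22.5 / 27.9) * 100
= 0.8065 * 100 = 80.65

80.65 %


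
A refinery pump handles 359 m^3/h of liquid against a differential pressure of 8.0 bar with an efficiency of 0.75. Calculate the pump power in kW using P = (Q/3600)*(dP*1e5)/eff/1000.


Q = 359 / 3600 = 0.0997222 m^3/s
P = 0.0997222 * (8.0 * 1e5) / 0.75 / 1000 = 106.4

106.4 kW


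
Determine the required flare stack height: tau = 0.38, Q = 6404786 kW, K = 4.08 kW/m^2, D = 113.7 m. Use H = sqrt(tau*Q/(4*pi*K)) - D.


tau*Q/(4*pi*K) = 0.38 * 6404786 / (4 * pi * 4.08) = 47469.9
sqrt(47469.9) = 217.876
H = 217.876 - 113.7 = 104.2

104.2 m


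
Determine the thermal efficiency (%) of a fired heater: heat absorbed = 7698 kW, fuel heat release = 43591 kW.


Furnace efficiency = Q_absorbed / Q_fuel * 100
= 7698 / 43591 * 100 = 17.66

17.66 %


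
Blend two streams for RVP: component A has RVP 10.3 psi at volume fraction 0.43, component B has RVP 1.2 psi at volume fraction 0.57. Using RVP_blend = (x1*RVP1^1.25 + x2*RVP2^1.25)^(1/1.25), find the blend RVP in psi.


Chevron index: RVP_blend = (sum xi*RVPi^1.25)^(1/1.25)
RVP^1.25 terms: 0.43 * 10.3^1.25 + 0.57 * 1.2^1.25 = 8.65031
RVP_blend = 8.65031^(1/1.25) = 5.619

5.619 psi


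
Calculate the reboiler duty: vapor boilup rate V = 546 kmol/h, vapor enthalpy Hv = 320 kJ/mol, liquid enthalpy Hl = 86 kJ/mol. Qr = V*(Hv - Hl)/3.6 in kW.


Qr = 546 * (320 - 86) / 3.6 = 546 * 234 / 3.6 = 35490

35490 kW


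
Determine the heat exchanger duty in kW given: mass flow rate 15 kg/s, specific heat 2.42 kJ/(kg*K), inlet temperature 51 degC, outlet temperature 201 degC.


Q = m_dot * cp * delta_T
delta_T = 201 - 51 = 150 K
Q = 15 * 2.42 * 150
= 36.3 * 150
= 5445 kW

5445 kW


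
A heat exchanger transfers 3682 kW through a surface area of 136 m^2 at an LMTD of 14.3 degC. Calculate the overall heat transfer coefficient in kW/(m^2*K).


From Q = U*A*LMTD, U = Q / (A * LMTD)
U = 3682 / (136 * 14.3) = 3682 / 1944.8 = 1.893

1.893 kW/(m^2*K)


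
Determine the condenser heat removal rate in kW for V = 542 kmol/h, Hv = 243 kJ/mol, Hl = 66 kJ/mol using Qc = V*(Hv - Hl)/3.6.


Qc = 542 * (243 - 66) / 3.6 = 542 * 177 / 3.6 = 26650

26650 kW


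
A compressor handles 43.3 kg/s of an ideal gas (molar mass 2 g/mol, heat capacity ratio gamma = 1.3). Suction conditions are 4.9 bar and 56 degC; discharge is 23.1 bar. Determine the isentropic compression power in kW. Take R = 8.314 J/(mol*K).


Isentropic work: W = m*(gamma/(gamma-1))*(R*T1/MW)*((P2/P1)^((gamma-1)/gamma) - 1)
T1 = 56 + 273.15 = 329.15 K
Pressure ratio = 23.1 / 4.9 = 4.71429
Exponent = (1.3 - 1)/1.3 = 0.230769
(P2/P1)^exp - 1 = 4.71429^0.230769 - 1 = 0.430222
W = 43.3 * 1.3 / 0.3 * 8.314 * 329.15 / 2 * 0.430222 = 110500

110500 kW


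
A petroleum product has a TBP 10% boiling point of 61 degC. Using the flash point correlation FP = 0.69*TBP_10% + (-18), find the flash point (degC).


FP = 0.69 * 61 + (-18) = 24.09

24.09 degC


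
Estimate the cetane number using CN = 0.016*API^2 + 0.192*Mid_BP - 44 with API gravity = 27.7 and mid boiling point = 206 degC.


CN = 0.016 * 27.7^2 + 0.192 * 206 - 44
CN = 12.27664 + 39.552 - 44 = 7.82864

7.82864


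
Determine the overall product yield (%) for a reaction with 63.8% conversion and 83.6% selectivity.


Overall yield = conversion (%) * selectivity (%) / 100
Conversion = 63.8%, Selectivity = 83.6%
Y = 63.8 * 83.6 / 100
= 53.3368 %

53.3368 %


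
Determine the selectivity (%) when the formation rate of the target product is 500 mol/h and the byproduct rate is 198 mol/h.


Selectivity = desired / (desired + undesired) * 100
Total products = 500 + 198 = 698 mol/h
S = 500 / 698 * 100
= 0.7163 * 100
= 71.63 %

71.63 %


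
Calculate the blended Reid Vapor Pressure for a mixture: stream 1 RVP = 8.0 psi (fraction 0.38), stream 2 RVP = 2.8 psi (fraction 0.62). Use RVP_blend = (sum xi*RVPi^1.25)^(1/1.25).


Chevron index: RVP_blend = (sum xi*RVPi^1.25)^(1/1.25)
RVP^1.25 terms: 0.38 * 8.0^1.25 + 0.62 * 2.8^1.25 = 7.35829
RVP_blend = 7.35829^(1/1.25) = 4.937

4.937 psi


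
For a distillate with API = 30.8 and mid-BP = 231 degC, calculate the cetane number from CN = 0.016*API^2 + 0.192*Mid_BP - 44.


CN = 0.016 * 30.8^2 + 0.192 * 231 - 44
CN = 15.17824 + 44.352 - 44 = 15.53024

15.53024


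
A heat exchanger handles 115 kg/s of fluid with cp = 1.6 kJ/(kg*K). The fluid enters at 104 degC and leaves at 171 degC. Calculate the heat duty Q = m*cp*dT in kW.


Q = m_dot * cp * delta_T
delta_T = 171 - 104 = 67 K
Q = 115 * 1.6 * 67
= 184 * 67
= 12328 kW

12328 kW


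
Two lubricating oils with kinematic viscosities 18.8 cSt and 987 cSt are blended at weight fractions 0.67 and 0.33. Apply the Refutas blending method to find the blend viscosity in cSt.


Refutas method: VBN_i = 14.534*ln(ln(visc_i + 0.8)) + 10.975, blended linearly by mass fraction; since VBN is linear in VBI_i = ln(ln(visc_i + 0.8)) and the fractions sum to 1, blend VBI directly: visc = exp(exp(VBI_blend)) - 0.8
VBI_1 = ln(ln(18.8 + 0.8)) = 1.09042
VBI_2 = ln(ln(987 + 0.8)) = 1.93087
VBI_blend = 0.67 * 1.09042 + 0.33 * 1.93087 = 1.36777
visc_blend = exp(exp(1.36777)) - 0.8 = 49.93

49.93 cSt


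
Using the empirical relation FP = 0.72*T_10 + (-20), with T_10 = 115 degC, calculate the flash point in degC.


FP = 0.72 * 115 + (-20) = 62.8

62.8 degC


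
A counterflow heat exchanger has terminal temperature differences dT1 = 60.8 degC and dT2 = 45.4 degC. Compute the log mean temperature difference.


LMTD = (dT1 - dT2) / ln(dT1/dT2)
= (60.8 - 45.4) / ln(60.8 / 45.4) = 15.4 / 0.292078 = 52.73

52.73 degC


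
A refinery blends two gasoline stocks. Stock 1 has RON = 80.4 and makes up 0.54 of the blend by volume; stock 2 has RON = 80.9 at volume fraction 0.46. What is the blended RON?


Linear blending: RON_blend = sum(vi * RONi)
Contribution 1: 0.54 * 80.4 = 43.416
Contribution 2: 0.46 * 80.9 = 37.214
RON_blend = 43.416 + 37.214 = 80.63

80.63


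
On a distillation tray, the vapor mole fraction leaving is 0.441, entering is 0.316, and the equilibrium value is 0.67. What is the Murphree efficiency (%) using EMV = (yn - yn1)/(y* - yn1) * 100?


Murphree vapor efficiency: EMV = (y_n - y_(n-1)) / (y*_n - y_(n-1)) * 100
EMV = (0.441 - 0.316) / (0.67 - 0.316) * 100 = 0.125 / 0.354 * 100 = 35.31

35.31 %


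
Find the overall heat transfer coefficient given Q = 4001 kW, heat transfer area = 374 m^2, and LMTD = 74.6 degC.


From Q = U*A*LMTD, U = Q / (A * LMTD)
U = 4001 / (374 * 74.6) = 4001 / 27900.4 = 0.1434

0.1434 kW/(m^2*K)


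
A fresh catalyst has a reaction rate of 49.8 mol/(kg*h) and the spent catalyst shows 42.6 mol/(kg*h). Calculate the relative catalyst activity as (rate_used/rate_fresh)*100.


Activity (%) = (rate_used / rate_fresh) * 100
rate_used = 42.6, rate_fresh = 49.8
= (42.6 / 49.8) * 100
= 0.8554 * 100 = 85.54

85.54 %


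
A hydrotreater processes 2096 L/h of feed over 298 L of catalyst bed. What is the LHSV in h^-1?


LHSV = volumetric feed rate / catalyst volume
= 2096 L/h / 298 L
= 7.034 h^-1

7.034 h^-1


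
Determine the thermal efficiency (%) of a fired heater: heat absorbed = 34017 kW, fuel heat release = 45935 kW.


Furnace efficiency = Q_absorbed / Q_fuel * 100
= 34017 / 45935 * 100 = 74.05

74.05 %


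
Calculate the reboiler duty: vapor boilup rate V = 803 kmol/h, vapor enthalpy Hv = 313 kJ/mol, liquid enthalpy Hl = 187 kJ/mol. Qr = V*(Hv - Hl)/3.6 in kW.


Qr = 803 * (313 - 187) / 3.6 = 803 * 126 / 3.6 = 28100

28100 kW


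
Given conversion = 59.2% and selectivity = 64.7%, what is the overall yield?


Overall yield = conversion (%) * selectivity (%) / 100
Conversion = 59.2%, Selectivity = 64.7%
Y = 59.2 * 64.7 / 100
= 38.3024 %

38.3024 %


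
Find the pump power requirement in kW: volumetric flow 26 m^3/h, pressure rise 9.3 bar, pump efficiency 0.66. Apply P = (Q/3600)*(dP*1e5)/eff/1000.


Q = 26 / 3600 = 0.00722222 m^3/s
P = 0.00722222 * (9.3 * 1e5) / 0.66 / 1000 = 10.18

10.18 kW


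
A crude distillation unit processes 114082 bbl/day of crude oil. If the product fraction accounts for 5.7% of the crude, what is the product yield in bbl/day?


Crude throughput = 114082 bbl/day
Fraction yield = 5.7%
yield = throughput * fraction / 100
yield = 114082 * 5.7 / 100 = 6502.674

6502.674 bbl/day


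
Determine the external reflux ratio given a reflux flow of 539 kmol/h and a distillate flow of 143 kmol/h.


Reflux ratio definition: R = L / D (liquid returned / distillate withdrawn)
L = 539 kmol/h, D = 143 kmol/h
R = 539 / 143 = 3.769

3.769


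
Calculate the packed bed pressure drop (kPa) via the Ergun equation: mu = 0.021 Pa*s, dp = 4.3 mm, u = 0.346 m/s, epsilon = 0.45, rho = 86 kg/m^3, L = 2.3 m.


dp = 4.3 mm = 0.0043 m
Viscous term = 150*0.021*0.346*(1-0.45)^2 / (0.0043^2*0.45^3) = 195676
Inertial term = 1.75*86*0.346^2*(1-0.45) / (0.0043*0.45^3) = 25289.8
dP/L = 195676 + 25289.8 = 220966 Pa/m
dP = 220966 * 2.3 / 1000 = 508.2 kPa

508.2 kPa


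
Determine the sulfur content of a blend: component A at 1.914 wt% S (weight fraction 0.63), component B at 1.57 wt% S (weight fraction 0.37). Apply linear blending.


Linear sulfur blending: S_blend = x1*S1 + x2*S2
Contribution 1: 0.63 * 1.914 = 1.20582 wt%
Contribution 2: 0.37 * 1.57 = 0.5809 wt%
S_blend = 1.20582 + 0.5809 = 1.78672

1.78672 wt%


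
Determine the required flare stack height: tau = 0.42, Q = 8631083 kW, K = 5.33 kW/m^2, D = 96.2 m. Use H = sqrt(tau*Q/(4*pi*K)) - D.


tau*Q/(4*pi*K) = 0.42 * 8631083 / (4 * pi * 5.33) = 54122.5
sqrt(54122.5) = 232.642
H = 232.642 - 96.2 = 136.4

136.4 m


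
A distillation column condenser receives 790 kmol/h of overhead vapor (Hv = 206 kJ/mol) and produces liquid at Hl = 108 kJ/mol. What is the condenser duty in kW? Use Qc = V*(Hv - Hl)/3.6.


Qc = 790 * (206 - 108) / 3.6 = 790 * 98 / 3.6 = 21510

21510 kW


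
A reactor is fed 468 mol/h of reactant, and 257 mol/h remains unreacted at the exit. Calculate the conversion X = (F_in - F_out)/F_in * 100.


X = (F_in - F_out) / F_in * 100
Moles reacted = 468 - 257 = 211
X = 211 / 468 * 100
= 0.4509 * 100
= 45.09 %

45.09 %


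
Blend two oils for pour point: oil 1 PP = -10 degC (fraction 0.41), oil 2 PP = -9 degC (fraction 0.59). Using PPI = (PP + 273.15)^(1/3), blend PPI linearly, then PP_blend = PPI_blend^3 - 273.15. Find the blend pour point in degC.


PPI_1 = (-10 + 273.15)^(1/3) = 6.408176
PPI_2 = (-9 + 273.15)^(1/3) = 6.416283
PPI_blend = 0.41 * 6.408176 + 0.59 * 6.416283 = 6.412959
PP_blend = 6.412959^3 - 273.15 = 263.7396 - 273.15 = -9.41

-9.41 degC


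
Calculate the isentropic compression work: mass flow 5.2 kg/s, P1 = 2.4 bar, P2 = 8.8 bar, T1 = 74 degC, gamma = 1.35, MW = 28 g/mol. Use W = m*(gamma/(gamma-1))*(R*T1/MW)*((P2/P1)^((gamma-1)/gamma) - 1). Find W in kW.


Isentropic work: W = m*(gamma/(gamma-1))*(R*T1/MW)*((P2/P1)^((gamma-1)/gamma) - 1)
T1 = 74 + 273.15 = 347.15 K
Pressure ratio = 8.8 / 2.4 = 3.66667
Exponent = (1.35 - 1)/1.35 = 0.259259
(P2/P1)^exp - 1 = 3.66667^0.259259 - 1 = 0.40053
W = 5.2 * 1.35 / 0.35 * 8.314 * 347.15 / 28 * 0.40053 = 828.1

828.1 kW


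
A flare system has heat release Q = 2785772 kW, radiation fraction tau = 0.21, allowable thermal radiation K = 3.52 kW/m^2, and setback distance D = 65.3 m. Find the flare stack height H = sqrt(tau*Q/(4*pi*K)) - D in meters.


tau*Q/(4*pi*K) = 0.21 * 2785772 / (4 * pi * 3.52) = 13225.5
sqrt(13225.5) = 115.002
H = 115.002 - 65.3 = 49.70

49.70 m


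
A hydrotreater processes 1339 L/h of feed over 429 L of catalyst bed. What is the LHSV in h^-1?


LHSV = volumetric feed rate / catalyst volume
= 1339 L/h / 429 L
= 3.121 h^-1

3.121 h^-1


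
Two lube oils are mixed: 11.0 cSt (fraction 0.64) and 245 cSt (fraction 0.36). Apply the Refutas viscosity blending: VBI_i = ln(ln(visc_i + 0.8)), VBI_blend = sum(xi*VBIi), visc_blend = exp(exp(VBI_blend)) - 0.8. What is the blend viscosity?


Refutas method: VBN_i = 14.534*ln(ln(visc_i + 0.8)) + 10.975, blended linearly by mass fraction; since VBN is linear in VBI_i = ln(ln(visc_i + 0.8)) and the fractions sum to 1, blend VBI directly: visc = exp(exp(VBI_blend)) - 0.8
VBI_1 = ln(ln(11.0 + 0.8)) = 0.903448
VBI_2 = ln(ln(245 + 0.8)) = 1.70557
VBI_blend = 0.64 * 0.903448 + 0.36 * 1.70557 = 1.19221
visc_blend = exp(exp(1.19221)) - 0.8 = 26.16

26.16 cSt


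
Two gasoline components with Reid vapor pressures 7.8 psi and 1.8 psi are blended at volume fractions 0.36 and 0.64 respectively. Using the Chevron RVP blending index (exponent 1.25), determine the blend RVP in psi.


Chevron index: RVP_blend = (sum xi*RVPi^1.25)^(1/1.25)
RVP^1.25 terms: 0.36 * 7.8^1.25 + 0.64 * 1.8^1.25 = 6.02703
RVP_blend = 6.02703^(1/1.25) = 4.208

4.208 psi


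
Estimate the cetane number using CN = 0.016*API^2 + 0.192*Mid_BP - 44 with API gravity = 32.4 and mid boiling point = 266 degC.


CN = 0.016 * 32.4^2 + 0.192 * 266 - 44
CN = 16.79616 + 51.072 - 44 = 23.86816

23.86816


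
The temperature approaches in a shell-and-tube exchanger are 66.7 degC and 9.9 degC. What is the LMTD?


LMTD = (dT1 - dT2) / ln(dT1/dT2)
= (66.7 - 9.9) / ln(66.7 / 9.9) = 56.8 / 1.90767 = 29.77

29.77 degC


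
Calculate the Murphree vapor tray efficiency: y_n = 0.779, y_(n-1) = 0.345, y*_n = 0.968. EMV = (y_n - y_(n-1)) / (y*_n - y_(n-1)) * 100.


Murphree vapor efficiency: EMV = (y_n - y_(n-1)) / (y*_n - y_(n-1)) * 100
EMV = (0.779 - 0.345) / (0.968 - 0.345) * 100 = 0.434 / 0.623 * 100 = 69.66

69.66 %


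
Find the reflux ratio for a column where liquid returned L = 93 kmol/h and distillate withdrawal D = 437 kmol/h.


Reflux ratio definition: R = L / D (liquid returned / distillate withdrawn)
L = 93 kmol/h, D = 437 kmol/h
R = 93 / 437 = 0.2128

0.2128


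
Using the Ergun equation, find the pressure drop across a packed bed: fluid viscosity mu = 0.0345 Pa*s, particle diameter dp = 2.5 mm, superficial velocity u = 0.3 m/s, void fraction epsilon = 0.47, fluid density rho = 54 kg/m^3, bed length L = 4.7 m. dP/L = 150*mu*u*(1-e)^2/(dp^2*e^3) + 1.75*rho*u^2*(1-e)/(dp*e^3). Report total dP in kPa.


dp = 2.5 mm = 0.0025 m
Viscous term = 150*0.0345*0.3*(1-0.47)^2 / (0.0025^2*0.47^3) = 672063
Inertial term = 1.75*54*0.3^2*(1-0.47) / (0.0025*0.47^3) = 17366.7
dP/L = 672063 + 17366.7 = 689430 Pa/m
dP = 689430 * 4.7 / 1000 = 3240 kPa

3240 kPa


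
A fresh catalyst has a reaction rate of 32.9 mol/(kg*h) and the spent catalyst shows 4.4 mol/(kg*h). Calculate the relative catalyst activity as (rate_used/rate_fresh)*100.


Activity (%) = (rate_used / rate_fresh) * 100
rate_used = 4.4, rate_fresh = 32.9
= (4.4 / 32.9) * 100
= 0.1337 * 100 = 13.37

13.37 %


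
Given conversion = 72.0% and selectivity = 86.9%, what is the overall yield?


Overall yield = conversion (%) * selectivity (%) / 100
Conversion = 72.0%, Selectivity = 86.9%
Y = 72.0 * 86.9 / 100
= 62.568 %

62.568 %


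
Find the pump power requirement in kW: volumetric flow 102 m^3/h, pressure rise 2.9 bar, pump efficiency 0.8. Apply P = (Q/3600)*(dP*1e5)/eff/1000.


Q = 102 / 3600 = 0.0283333 m^3/s
P = 0.0283333 * (2.9 * 1e5) / 0.8 / 1000 = 10.27

10.27 kW


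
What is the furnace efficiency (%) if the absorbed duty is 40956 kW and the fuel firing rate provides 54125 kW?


Furnace efficiency = Q_absorbed / Q_fuel * 100
= 40956 / 54125 * 100 = 75.67

75.67 %


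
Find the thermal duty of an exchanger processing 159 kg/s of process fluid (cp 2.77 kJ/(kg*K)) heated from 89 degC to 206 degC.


Q = m_dot * cp * delta_T
delta_T = 206 - 89 = 117 K
Q = 159 * 2.77 * 117
= 440.43 * 117
= 51530.31 kW

51530.31 kW


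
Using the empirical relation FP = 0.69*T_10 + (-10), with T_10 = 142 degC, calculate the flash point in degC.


FP = 0.69 * 142 + (-10) = 87.98

87.98 degC


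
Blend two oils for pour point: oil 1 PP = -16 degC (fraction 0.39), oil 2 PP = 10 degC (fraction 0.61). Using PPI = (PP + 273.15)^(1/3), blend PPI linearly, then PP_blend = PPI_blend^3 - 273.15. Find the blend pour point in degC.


PPI_1 = (-16 + 273.15)^(1/3) = 6.359098
PPI_2 = (10 + 273.15)^(1/3) = 6.566574
PPI_blend = 0.39 * 6.359098 + 0.61 * 6.566574 = 6.485658
PP_blend = 6.485658^3 - 273.15 = 272.8112 - 273.15 = -0.34

-0.34 degC


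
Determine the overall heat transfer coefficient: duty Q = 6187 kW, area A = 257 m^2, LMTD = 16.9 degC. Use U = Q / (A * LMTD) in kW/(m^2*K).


From Q = U*A*LMTD, U = Q / (A * LMTD)
U = 6187 / (257 * 16.9) = 6187 / 4343.3 = 1.424

1.424 kW/(m^2*K)


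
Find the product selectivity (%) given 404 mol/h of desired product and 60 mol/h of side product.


Selectivity = desired / (desired + undesired) * 100
Total products = 404 + 60 = 464 mol/h
S = 404 / 464 * 100
= 0.8707 * 100
= 87.07 %

87.07 %


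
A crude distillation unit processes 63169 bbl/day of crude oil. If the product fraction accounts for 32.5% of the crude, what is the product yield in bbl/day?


Crude throughput = 63169 bbl/day
Fraction yield = 32.5%
yield = throughput * fraction / 100
yield = 63169 * 32.5 / 100 = 20529.925

20529.925 bbl/day


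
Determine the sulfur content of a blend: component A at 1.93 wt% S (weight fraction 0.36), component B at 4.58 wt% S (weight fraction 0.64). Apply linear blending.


Linear sulfur blending: S_blend = x1*S1 + x2*S2
Contribution 1: 0.36 * 1.93 = 0.6948 wt%
Contribution 2: 0.64 * 4.58 = 2.9312 wt%
S_blend = 0.6948 + 2.9312 = 3.626

3.626 wt%


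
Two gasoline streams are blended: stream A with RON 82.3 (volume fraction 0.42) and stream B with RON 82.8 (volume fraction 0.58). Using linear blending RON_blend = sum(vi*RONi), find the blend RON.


Linear blending: RON_blend = sum(vi * RONi)
Contribution 1: 0.42 * 82.3 = 34.566
Contribution 2: 0.58 * 82.8 = 48.024
RON_blend = 34.566 + 48.024 = 82.59

82.59


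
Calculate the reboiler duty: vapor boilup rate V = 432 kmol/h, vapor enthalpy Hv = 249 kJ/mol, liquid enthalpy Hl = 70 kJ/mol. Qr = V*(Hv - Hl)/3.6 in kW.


Qr = 432 * (249 - 70) / 3.6 = 432 * 179 / 3.6 = 21480

21480 kW


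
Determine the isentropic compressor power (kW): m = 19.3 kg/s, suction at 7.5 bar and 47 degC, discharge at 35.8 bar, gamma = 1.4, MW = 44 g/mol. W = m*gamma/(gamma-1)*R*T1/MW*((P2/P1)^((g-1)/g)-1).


Isentropic work: W = m*(gamma/(gamma-1))*(R*T1/MW)*((P2/P1)^((gamma-1)/gamma) - 1)
T1 = 47 + 273.15 = 320.15 K
Pressure ratio = 35.8 / 7.5 = 4.77333
Exponent = (1.4 - 1)/1.4 = 0.285714
(P2/P1)^exp - 1 = 4.77333^0.285714 - 1 = 0.562963
W = 19.3 * 1.4 / 0.4 * 8.314 * 320.15 / 44 * 0.562963 = 2300

2300 kW


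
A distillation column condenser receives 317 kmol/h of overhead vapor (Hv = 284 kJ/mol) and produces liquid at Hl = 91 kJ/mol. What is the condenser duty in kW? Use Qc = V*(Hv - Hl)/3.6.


Qc = 317 * (284 - 91) / 3.6 = 317 * 193 / 3.6 = 16990

16990 kW


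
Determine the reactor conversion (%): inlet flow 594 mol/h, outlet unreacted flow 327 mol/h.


X = (F_in - F_out) / F_in * 100
Moles reacted = 594 - 327 = 267
X = 267 / 594 * 100
= 0.4495 * 100
= 44.95 %

44.95 %


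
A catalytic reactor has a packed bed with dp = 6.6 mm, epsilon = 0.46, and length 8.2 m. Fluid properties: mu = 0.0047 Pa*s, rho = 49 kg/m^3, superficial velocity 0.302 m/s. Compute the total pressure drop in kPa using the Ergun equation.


dp = 6.6 mm = 0.0066 m
Viscous term = 150*0.0047*0.302*(1-0.46)^2 / (0.0066^2*0.46^3) = 14642.7
Inertial term = 1.75*49*0.302^2*(1-0.46) / (0.0066*0.46^3) = 6573.92
dP/L = 14642.7 + 6573.92 = 21216.6 Pa/m
dP = 21216.6 * 8.2 / 1000 = 174.0 kPa

174.0 kPa


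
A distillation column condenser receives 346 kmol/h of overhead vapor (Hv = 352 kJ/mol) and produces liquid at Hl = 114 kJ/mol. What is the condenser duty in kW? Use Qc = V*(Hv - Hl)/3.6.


Qc = 346 * (352 - 114) / 3.6 = 346 * 238 / 3.6 = 22870

22870 kW


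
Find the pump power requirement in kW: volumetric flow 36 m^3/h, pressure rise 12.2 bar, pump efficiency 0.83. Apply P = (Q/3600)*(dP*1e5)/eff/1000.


Q = 36 / 3600 = 0.01 m^3/s
P = 0.01 * (12.2 * 1e5) / 0.83 / 1000 = 14.70

14.70 kW


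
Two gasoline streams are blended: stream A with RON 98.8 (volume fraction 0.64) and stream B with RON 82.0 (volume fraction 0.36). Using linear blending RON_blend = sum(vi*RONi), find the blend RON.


Linear blending: RON_blend = sum(vi * RONi)
Contribution 1: 0.64 * 98.8 = 63.232
Contribution 2: 0.36 * 82.0 = 29.52
RON_blend = 63.232 + 29.52 = 92.752

92.752


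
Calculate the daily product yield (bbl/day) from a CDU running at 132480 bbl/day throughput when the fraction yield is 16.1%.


Crude throughput = 132480 bbl/day
Fraction yield = 16.1%
yield = throughput * fraction / 100
yield = 132480 * 16.1 / 100 = 21329.28

21329.28 bbl/day


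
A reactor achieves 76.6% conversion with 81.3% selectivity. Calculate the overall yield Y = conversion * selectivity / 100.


Overall yield = conversion (%) * selectivity (%) / 100
Conversion = 76.6%, Selectivity = 81.3%
Y = 76.6 * 81.3 / 100
= 62.2758 %

62.2758 %


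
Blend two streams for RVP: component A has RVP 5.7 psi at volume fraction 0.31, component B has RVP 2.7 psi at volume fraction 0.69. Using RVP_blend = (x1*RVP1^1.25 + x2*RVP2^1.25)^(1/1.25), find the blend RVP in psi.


Chevron index: RVP_blend = (sum xi*RVPi^1.25)^(1/1.25)
RVP^1.25 terms: 0.31 * 5.7^1.25 + 0.69 * 2.7^1.25 = 5.11837
RVP_blend = 5.11837^(1/1.25) = 3.692

3.692 psi


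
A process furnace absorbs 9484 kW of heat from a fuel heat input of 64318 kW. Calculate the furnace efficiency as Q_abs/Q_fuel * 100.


Furnace efficiency = Q_absorbed / Q_fuel * 100
= 9484 / 64318 * 100 = 14.75

14.75 %


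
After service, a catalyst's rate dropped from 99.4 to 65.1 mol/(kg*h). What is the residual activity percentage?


Activity (%) = (rate_used / rate_fresh) * 100
rate_used = 65.1, rate_fresh = 99.4
= (65.1 / 99.4) * 100
= 0.6549 * 100 = 65.49

65.49 %


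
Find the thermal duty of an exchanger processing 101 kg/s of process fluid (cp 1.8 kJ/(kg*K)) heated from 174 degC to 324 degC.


Q = m_dot * cp * delta_T
delta_T = 324 - 174 = 150 K
Q = 101 * 1.8 * 150
= 181.8 * 150
= 27270 kW

27270 kW


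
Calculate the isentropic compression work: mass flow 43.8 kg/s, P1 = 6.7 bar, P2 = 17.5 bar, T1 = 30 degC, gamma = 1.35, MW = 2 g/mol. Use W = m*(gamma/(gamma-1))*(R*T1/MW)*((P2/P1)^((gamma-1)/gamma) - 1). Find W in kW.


Isentropic work: W = m*(gamma/(gamma-1))*(R*T1/MW)*((P2/P1)^((gamma-1)/gamma) - 1)
T1 = 30 + 273.15 = 303.15 K
Pressure ratio = 17.5 / 6.7 = 2.61194
Exponent = (1.35 - 1)/1.35 = 0.259259
(P2/P1)^exp - 1 = 2.61194^0.259259 - 1 = 0.28263
W = 43.8 * 1.35 / 0.35 * 8.314 * 303.15 / 2 * 0.28263 = 60170

60170 kW


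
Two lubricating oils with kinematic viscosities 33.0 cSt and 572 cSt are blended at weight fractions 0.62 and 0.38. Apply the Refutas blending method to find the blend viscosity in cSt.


Refutas method: VBN_i = 14.534*ln(ln(visc_i + 0.8)) + 10.975, blended linearly by mass fraction; since VBN is linear in VBI_i = ln(ln(visc_i + 0.8)) and the fractions sum to 1, blend VBI directly: visc = exp(exp(VBI_blend)) - 0.8
VBI_1 = ln(ln(33.0 + 0.8)) = 1.25859
VBI_2 = ln(ln(572 + 0.8)) = 1.84854
VBI_blend = 0.62 * 1.25859 + 0.38 * 1.84854 = 1.48277
visc_blend = exp(exp(1.48277)) - 0.8 = 81.07

81.07 cSt


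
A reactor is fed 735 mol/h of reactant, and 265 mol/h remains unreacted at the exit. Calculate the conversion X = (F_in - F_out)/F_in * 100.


X = (F_in - F_out) / F_in * 100
Moles reacted = 735 - 265 = 470
X = 470 / 735 * 100
= 0.6395 * 100
= 63.95 %

63.95 %


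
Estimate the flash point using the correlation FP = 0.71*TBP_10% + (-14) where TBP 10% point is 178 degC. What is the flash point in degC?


FP = 0.71 * 178 + (-14) = 112.38

112.38 degC


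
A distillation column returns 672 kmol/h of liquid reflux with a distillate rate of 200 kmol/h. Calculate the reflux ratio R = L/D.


Reflux ratio definition: R = L / D (liquid returned / distillate withdrawn)
L = 672 kmol/h, D = 200 kmol/h
R = 672 / 200 = 3.360

3.360


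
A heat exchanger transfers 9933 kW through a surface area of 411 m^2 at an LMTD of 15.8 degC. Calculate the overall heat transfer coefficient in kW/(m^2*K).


From Q = U*A*LMTD, U = Q / (A * LMTD)
U = 9933 / (411 * 15.8) = 9933 / 6493.8 = 1.530

1.530 kW/(m^2*K)


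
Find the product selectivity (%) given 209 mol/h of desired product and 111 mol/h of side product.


Selectivity = desired / (desired + undesired) * 100
Total products = 209 + 111 = 320 mol/h
S = 209 / 320 * 100
= 0.6531 * 100
= 65.31 %

65.31 %


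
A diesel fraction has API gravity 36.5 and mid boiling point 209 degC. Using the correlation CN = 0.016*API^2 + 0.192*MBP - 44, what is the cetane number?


CN = 0.016 * 36.5^2 + 0.192 * 209 - 44
CN = 21.316 + 40.128 - 44 = 17.444

17.444


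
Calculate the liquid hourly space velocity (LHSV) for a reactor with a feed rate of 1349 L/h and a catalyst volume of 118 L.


LHSV = volumetric feed rate / catalyst volume
= 1349 L/h / 118 L
= 11.43 h^-1

11.43 h^-1


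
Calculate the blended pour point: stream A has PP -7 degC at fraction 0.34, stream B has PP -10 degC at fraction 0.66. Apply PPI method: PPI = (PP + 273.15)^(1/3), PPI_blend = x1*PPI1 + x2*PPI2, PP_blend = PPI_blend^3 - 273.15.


PPI_1 = (-7 + 273.15)^(1/3) = 6.432436
PPI_2 = (-10 + 273.15)^(1/3) = 6.408176
PPI_blend = 0.34 * 6.432436 + 0.66 * 6.408176 = 6.416424
PP_blend = 6.416424^3 - 273.15 = 264.1674 - 273.15 = -8.98

-8.98 degC


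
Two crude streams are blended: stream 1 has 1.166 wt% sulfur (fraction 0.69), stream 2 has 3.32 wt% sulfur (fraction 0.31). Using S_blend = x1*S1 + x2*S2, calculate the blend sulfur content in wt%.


Linear sulfur blending: S_blend = x1*S1 + x2*S2
Contribution 1: 0.69 * 1.166 = 0.80454 wt%
Contribution 2: 0.31 * 3.32 = 1.0292 wt%
S_blend = 0.80454 + 1.0292 = 1.83374

1.83374 wt%


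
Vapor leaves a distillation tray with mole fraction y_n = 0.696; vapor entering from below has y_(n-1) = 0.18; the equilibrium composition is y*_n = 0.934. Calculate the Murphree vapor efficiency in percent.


Murphree vapor efficiency: EMV = (y_n - y_(n-1)) / (y*_n - y_(n-1)) * 100
EMV = (0.696 - 0.18) / (0.934 - 0.18) * 100 = 0.516 / 0.754 * 100 = 68.44

68.44 %


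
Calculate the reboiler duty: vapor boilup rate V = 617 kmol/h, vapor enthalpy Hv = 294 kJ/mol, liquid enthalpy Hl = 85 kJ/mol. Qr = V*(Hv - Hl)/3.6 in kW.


Qr = 617 * (294 - 85) / 3.6 = 617 * 209 / 3.6 = 35820

35820 kW


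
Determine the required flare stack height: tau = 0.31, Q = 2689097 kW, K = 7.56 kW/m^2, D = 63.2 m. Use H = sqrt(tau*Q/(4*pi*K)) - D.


tau*Q/(4*pi*K) = 0.31 * 2689097 / (4 * pi * 7.56) = 8774.79
sqrt(8774.79) = 93.6738
H = 93.6738 - 63.2 = 30.47

30.47 m


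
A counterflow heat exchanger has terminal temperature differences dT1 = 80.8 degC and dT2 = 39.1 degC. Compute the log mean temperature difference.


LMTD = (dT1 - dT2) / ln(dT1/dT2)
= (80.8 - 39.1) / ln(80.8 / 39.1) = 41.7 / 0.725854 = 57.45

57.45 degC


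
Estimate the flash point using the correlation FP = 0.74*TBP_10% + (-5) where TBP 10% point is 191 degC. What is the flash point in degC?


FP = 0.74 * 191 + (-5) = 136.34

136.34 degC


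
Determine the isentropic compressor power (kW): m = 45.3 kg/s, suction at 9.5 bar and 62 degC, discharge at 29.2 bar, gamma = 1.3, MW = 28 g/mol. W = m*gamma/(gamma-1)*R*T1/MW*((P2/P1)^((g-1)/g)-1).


Isentropic work: W = m*(gamma/(gamma-1))*(R*T1/MW)*((P2/P1)^((gamma-1)/gamma) - 1)
T1 = 62 + 273.15 = 335.15 K
Pressure ratio = 29.2 / 9.5 = 3.07368
Exponent = (1.3 - 1)/1.3 = 0.230769
(P2/P1)^exp - 1 = 3.07368^0.230769 - 1 = 0.295796
W = 45.3 * 1.3 / 0.3 * 8.314 * 335.15 / 28 * 0.295796 = 5778

5778 kW


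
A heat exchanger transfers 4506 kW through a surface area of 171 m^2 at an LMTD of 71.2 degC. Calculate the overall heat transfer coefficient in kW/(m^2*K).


From Q = U*A*LMTD, U = Q / (A * LMTD)
U = 4506 / (171 * 71.2) = 4506 / 12175.2 = 0.3701

0.3701 kW/(m^2*K)
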